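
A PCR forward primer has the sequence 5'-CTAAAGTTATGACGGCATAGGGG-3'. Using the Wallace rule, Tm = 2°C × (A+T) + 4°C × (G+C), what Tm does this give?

Counting bases: T=5, G=8, C=3, A=7
A+T = 12, G+C = 11
Tm = 4·11 + 2·12 = 44 + 24 = 68°C

68°C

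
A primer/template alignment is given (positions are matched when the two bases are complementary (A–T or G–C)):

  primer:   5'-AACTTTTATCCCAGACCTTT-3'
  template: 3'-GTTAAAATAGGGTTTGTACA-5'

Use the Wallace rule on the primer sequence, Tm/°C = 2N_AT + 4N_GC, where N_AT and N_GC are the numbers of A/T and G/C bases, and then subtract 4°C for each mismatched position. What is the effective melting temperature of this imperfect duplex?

34°C

Primer base counts: A=5, T=8, G=1, C=6 → A+T=13, G+C=7
Perfect-match Tm = 2(13) + 4(7) = 26 + 28 = 54°C
Mismatches (positions where the bases are not complementary): 5 (at positions 1, 3, 14, 17, 19)
Effective Tm = 54 − 5×4 = 54 − 20 = 34°C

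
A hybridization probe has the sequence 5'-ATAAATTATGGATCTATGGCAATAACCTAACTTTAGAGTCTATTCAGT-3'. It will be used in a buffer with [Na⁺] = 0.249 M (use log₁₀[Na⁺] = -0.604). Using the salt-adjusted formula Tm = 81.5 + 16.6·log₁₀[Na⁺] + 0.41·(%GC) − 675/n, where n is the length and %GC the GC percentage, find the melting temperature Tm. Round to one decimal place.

69.4°C

Length n = 48. Base counts: A=17, T=17, C=7, G=7
G+C = 14, so %GC = 14/48 × 100 = 29.167%
Salt term: 16.6 × (-0.604) = -10.026
GC term: 0.41 × 29.167 = 11.958; length term: −675/48 = −14.062
Tm = 81.5 + (-10.026) + 11.958 − 14.062 = 69.37 → 69.4°C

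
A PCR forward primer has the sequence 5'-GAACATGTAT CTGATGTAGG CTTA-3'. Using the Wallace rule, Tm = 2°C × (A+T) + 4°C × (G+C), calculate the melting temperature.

Scanning the sequence gives T=8, A=7, G=6, C=3.
A+T = 15, G+C = 9
Tm = 4·9 + 2·15 = 36 + 30 = 66°C

66°C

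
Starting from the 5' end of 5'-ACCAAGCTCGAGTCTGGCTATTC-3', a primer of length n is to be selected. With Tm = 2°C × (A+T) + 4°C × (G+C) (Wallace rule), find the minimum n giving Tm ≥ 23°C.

n = 8

First 7 bases: ACCAAGC → Tm = 22°C (< 23°C)
First 8 bases: ACCAAGCT → Tm = 24°C (≥ 23°C)
Each additional base adds 2°C (A/T) or 4°C (G/C), so Tm is non-decreasing in n; n = 8 is the first length to reach 23°C.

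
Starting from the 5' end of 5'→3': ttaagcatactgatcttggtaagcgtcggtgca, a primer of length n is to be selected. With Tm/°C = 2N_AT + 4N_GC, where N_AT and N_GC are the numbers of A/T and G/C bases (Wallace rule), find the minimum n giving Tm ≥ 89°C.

First 30 bases: TTAAGCATACTGATCTTGGTAAGCGTCGGT → Tm = 86°C (< 89°C)
First 31 bases: TTAAGCATACTGATCTTGGTAAGCGTCGGTG → Tm = 90°C (≥ 89°C)
Each additional base adds 2°C (A/T) or 4°C (G/C), so Tm is non-decreasing in n; n = 31 is the first length to reach 89°C.

n = 31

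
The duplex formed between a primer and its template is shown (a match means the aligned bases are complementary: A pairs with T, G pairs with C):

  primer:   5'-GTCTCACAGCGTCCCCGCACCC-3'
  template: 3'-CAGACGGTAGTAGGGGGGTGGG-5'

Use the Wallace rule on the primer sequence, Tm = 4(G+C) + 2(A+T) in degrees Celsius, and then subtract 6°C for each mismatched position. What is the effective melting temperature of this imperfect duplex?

46°C

Primer base counts: A=3, T=3, G=4, C=12 → A+T=6, G+C=16
Perfect-match Tm = 2(6) + 4(16) = 12 + 64 = 76°C
Mismatches (positions where the bases are not complementary): 5 (at positions 5, 6, 9, 11, 17)
Effective Tm = 76 − 5×6 = 76 − 30 = 46°C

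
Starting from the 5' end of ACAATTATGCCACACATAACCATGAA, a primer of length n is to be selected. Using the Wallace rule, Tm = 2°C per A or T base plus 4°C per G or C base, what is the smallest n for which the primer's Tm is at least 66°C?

n = 24

First 23 bases: ACAATTATGCCACACATAACCAT → Tm = 62°C (< 66°C)
First 24 bases: ACAATTATGCCACACATAACCATG → Tm = 66°C (≥ 66°C)
Since every base adds ≥2°C, Tm only increases with n, so the threshold is first crossed at n = 24.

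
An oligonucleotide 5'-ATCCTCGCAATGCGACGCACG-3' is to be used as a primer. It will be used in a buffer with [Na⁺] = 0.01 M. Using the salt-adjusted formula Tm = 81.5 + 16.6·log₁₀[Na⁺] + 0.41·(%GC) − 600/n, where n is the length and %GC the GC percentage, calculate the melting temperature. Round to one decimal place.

45.1°C

Length n = 21. A=5, C=8, T=3, G=5
G+C = 13, so %GC = 13/21 × 100 = 61.905%
Salt term: 16.6 × (-2) = -33.2
GC term: 0.41 × 61.905 = 25.381; length term: −600/21 = −28.571
Tm = 81.5 + (-33.2) + 25.381 − 28.571 = 45.11 → 45.1°C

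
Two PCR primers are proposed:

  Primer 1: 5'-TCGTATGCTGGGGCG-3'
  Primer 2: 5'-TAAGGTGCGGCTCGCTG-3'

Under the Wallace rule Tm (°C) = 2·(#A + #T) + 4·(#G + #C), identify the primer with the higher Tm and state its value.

Primer 2, 56°C

Primer 1: A+T=5, G+C=10 → Tm = 2(5)+4(10) = 50°C
Primer 2: A+T=6, G+C=11 → Tm = 2(6)+4(11) = 56°C
50°C vs 56°C → primer 2 is higher.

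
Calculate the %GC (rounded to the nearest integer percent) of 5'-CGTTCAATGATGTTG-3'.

Scanning the sequence gives A=3, T=6, G=4, C=2.
G+C = 4 + 2 = 6 out of 15 bases
%GC = 6/15 × 100 = 40% ≈ 40%

40%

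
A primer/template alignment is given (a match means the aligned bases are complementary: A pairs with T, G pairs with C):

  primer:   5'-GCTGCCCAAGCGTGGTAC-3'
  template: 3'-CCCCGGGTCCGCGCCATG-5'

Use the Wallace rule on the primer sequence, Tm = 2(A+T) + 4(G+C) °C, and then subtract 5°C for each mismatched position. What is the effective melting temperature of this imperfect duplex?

Primer base counts: A=3, T=3, G=6, C=6 → A+T=6, G+C=12
Perfect-match Tm = 2(6) + 4(12) = 12 + 48 = 60°C
Mismatches (positions where the bases are not complementary): 4 (at positions 2, 3, 9, 13)
Effective Tm = 60 − 4×5 = 60 − 20 = 40°C

40°C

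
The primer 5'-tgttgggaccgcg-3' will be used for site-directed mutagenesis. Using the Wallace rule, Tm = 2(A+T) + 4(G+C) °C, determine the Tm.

C=3, T=3, G=6, A=1
AT pairs contribute 4, GC pairs contribute 9.
Tm = 2(4) + 4(9) = 8 + 36 = 44°C

44°C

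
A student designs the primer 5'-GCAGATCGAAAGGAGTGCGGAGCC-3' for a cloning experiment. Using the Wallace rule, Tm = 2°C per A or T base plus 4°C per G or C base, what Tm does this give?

78°C

Base counts: G=10, C=5, T=2, A=7
A+T = 9, G+C = 15
Tm = 2(9) + 4(15) = 18 + 60 = 78°C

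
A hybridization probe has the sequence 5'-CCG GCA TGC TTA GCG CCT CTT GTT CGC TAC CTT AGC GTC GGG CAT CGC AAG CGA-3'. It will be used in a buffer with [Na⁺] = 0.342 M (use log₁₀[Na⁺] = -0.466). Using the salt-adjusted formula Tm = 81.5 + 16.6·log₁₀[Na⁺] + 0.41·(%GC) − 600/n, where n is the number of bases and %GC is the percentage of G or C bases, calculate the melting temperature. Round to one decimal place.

87.7°C

Length n = 54. Base counts: T=13, G=15, A=8, C=18
G+C = 33, so %GC = 33/54 × 100 = 61.111%
Salt term: 16.6 × (-0.466) = -7.736
GC term: 0.41 × 61.111 = 25.056; length term: −600/54 = −11.111
Tm = 81.5 + (-7.736) + 25.056 − 11.111 = 87.709 → 87.7°C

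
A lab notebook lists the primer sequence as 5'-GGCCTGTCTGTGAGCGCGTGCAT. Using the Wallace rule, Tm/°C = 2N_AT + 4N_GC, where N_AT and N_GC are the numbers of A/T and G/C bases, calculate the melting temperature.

T=6, A=2, G=9, C=6
A+T = 8, G+C = 15
Tm = 2(8) + 4(15) = 16 + 60 = 76°C

76°C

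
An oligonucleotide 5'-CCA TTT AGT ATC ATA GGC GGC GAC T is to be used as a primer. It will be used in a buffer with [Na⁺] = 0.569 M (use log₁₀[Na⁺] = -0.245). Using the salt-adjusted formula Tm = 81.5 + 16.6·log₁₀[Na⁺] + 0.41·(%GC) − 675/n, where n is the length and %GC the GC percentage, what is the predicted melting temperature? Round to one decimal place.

70.1°C

Length n = 25. Counting bases: C=6, T=7, A=6, G=6
G+C = 12, so %GC = 12/25 × 100 = 48%
Salt term: 16.6 × (-0.245) = -4.067
GC term: 0.41 × 48 = 19.68; length term: −675/25 = −27
Tm = 81.5 + (-4.067) + 19.68 − 27 = 70.113 → 70.1°C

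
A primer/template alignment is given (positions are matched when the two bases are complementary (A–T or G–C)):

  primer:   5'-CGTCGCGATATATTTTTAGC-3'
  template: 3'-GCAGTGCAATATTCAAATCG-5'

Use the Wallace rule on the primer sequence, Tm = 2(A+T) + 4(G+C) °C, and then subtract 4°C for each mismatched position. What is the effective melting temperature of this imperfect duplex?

40°C

Primer base counts: A=4, T=8, G=4, C=4 → A+T=12, G+C=8
Perfect-match Tm = 2(12) + 4(8) = 24 + 32 = 56°C
Mismatches (positions where the bases are not complementary): 4 (at positions 5, 8, 13, 14)
Effective Tm = 56 − 4×4 = 56 − 16 = 40°C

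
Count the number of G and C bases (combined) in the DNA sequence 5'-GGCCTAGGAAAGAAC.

8

Scanning the sequence gives T=1, C=3, G=5, A=6.
Total G or C: 5 + 3 = 8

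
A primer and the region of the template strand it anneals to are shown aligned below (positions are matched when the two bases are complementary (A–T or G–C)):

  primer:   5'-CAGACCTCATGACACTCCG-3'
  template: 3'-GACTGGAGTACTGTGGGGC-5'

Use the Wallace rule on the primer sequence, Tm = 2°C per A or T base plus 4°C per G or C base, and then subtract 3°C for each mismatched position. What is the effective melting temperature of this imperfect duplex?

54°C

Primer base counts: A=5, T=3, G=3, C=8 → A+T=8, G+C=11
Perfect-match Tm = 2(8) + 4(11) = 16 + 44 = 60°C
Mismatches (positions where the bases are not complementary): 2 (at positions 2, 16)
Effective Tm = 60 − 2×3 = 60 − 6 = 54°C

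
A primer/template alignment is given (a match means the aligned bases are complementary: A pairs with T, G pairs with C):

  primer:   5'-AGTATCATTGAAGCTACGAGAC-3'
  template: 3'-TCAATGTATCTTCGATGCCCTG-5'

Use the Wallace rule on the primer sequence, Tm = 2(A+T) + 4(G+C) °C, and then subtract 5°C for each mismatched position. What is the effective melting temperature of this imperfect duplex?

42°C

Primer base counts: A=8, T=5, G=5, C=4 → A+T=13, G+C=9
Perfect-match Tm = 2(13) + 4(9) = 26 + 36 = 62°C
Mismatches (positions where the bases are not complementary): 4 (at positions 4, 5, 9, 19)
Effective Tm = 62 − 4×5 = 62 − 20 = 42°C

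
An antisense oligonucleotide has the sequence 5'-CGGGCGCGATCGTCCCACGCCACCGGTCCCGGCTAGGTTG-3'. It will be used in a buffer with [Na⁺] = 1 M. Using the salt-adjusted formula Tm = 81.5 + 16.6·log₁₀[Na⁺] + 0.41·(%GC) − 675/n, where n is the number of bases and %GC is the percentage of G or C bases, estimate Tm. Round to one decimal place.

Length n = 40. Scanning the sequence gives C=16, A=4, G=14, T=6.
G+C = 30, so %GC = 30/40 × 100 = 75%
Salt term: 16.6 × (0) = 0
GC term: 0.41 × 75 = 30.75; length term: −675/40 = −16.875
Tm = 81.5 + (0) + 30.75 − 16.875 = 95.375 → 95.4°C

95.4°C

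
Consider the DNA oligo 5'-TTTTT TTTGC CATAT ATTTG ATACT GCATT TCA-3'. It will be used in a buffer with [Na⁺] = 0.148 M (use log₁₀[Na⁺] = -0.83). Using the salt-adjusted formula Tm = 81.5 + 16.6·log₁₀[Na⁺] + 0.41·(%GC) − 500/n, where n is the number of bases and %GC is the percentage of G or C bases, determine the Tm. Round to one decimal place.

62.5°C

Length n = 33. Base counts: G=3, A=7, C=5, T=18
G+C = 8, so %GC = 8/33 × 100 = 24.242%
Salt term: 16.6 × (-0.83) = -13.778
GC term: 0.41 × 24.242 = 9.939; length term: −500/33 = −15.152
Tm = 81.5 + (-13.778) + 9.939 − 15.152 = 62.509 → 62.5°C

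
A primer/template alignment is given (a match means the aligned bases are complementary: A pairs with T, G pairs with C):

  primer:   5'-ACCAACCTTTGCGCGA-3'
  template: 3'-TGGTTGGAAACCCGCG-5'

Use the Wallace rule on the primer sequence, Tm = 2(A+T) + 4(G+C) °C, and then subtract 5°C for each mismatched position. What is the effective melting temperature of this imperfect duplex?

Primer base counts: A=4, T=3, G=3, C=6 → A+T=7, G+C=9
Perfect-match Tm = 2(7) + 4(9) = 14 + 36 = 50°C
Mismatches (positions where the bases are not complementary): 2 (at positions 12, 16)
Effective Tm = 50 − 2×5 = 50 − 10 = 40°C

40°C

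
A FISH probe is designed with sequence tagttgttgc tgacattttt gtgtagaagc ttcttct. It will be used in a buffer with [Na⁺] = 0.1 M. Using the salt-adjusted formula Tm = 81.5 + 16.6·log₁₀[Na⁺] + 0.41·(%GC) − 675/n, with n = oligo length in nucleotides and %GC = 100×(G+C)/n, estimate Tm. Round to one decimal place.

61.1°C

Length n = 37. Counting bases: G=8, T=18, C=5, A=6
G+C = 13, so %GC = 13/37 × 100 = 35.135%
Salt term: 16.6 × (-1) = -16.6
GC term: 0.41 × 35.135 = 14.405; length term: −675/37 = −18.243
Tm = 81.5 + (-16.6) + 14.405 − 18.243 = 61.062 → 61.1°C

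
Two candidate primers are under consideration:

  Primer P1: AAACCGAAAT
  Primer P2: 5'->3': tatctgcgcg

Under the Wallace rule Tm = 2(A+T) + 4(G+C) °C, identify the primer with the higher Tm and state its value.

Primer P1: A+T=7, G+C=3 → Tm = 2(7)+4(3) = 26°C
Primer P2: A+T=4, G+C=6 → Tm = 2(4)+4(6) = 32°C
26°C vs 32°C → primer P2 is higher.

Primer P2, 32°C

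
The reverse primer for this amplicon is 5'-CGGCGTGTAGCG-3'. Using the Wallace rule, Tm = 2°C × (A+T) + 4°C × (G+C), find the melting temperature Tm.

Counting bases: T=2, G=6, A=1, C=3
So N_AT = 3 and N_GC = 9.
Tm = 4·9 + 2·3 = 36 + 6 = 42°C

42°C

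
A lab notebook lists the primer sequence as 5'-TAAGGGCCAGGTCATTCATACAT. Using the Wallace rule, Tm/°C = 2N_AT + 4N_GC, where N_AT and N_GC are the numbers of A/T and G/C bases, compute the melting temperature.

66°C

Base counts: A=7, C=5, G=5, T=6
A+T = 13, G+C = 10
Tm = 2×13 + 4×10 = 66°C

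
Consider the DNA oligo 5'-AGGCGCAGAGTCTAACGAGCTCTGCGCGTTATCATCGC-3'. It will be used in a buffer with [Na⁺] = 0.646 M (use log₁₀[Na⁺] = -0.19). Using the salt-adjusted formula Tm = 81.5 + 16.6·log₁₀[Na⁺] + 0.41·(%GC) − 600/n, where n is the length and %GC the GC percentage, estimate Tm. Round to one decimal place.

Length n = 38. Scanning the sequence gives A=8, G=11, C=11, T=8.
G+C = 22, so %GC = 22/38 × 100 = 57.895%
Salt term: 16.6 × (-0.19) = -3.154
GC term: 0.41 × 57.895 = 23.737; length term: −600/38 = −15.789
Tm = 81.5 + (-3.154) + 23.737 − 15.789 = 86.294 → 86.3°C

86.3°C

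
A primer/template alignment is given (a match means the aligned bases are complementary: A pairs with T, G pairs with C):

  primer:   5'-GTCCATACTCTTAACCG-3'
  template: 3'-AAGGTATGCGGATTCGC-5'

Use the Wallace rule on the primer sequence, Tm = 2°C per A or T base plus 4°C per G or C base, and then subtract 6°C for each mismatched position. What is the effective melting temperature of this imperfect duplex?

26°C

Primer base counts: A=4, T=5, G=2, C=6 → A+T=9, G+C=8
Perfect-match Tm = 2(9) + 4(8) = 18 + 32 = 50°C
Mismatches (positions where the bases are not complementary): 4 (at positions 1, 9, 11, 15)
Effective Tm = 50 − 4×6 = 50 − 24 = 26°C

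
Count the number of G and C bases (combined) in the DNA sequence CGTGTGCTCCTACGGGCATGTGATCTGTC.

17

T=9, A=3, C=8, G=9
G+C = 9 + 8 = 17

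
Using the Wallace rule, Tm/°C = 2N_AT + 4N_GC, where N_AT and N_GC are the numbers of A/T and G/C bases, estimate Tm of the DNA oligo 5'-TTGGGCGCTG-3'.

Counting bases: A=0, G=5, C=2, T=3
A+T = 3, G+C = 7
Tm = 4·7 + 2·3 = 28 + 6 = 34°C

34°C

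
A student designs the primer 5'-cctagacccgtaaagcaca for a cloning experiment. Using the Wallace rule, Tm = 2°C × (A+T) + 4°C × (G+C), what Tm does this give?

Counting bases: G=3, A=7, T=2, C=7
AT pairs contribute 9, GC pairs contribute 10.
Tm = 4·10 + 2·9 = 40 + 18 = 58°C

58°C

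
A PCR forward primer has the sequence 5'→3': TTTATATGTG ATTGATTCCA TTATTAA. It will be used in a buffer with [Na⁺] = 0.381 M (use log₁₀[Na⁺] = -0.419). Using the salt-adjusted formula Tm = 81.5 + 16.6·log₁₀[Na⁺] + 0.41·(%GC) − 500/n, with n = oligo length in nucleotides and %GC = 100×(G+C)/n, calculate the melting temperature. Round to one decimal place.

Length n = 27. Scanning the sequence gives T=14, A=8, G=3, C=2.
G+C = 5, so %GC = 5/27 × 100 = 18.519%
Salt term: 16.6 × (-0.419) = -6.955
GC term: 0.41 × 18.519 = 7.593; length term: −500/27 = −18.519
Tm = 81.5 + (-6.955) + 7.593 − 18.519 = 63.619 → 63.6°C

63.6°C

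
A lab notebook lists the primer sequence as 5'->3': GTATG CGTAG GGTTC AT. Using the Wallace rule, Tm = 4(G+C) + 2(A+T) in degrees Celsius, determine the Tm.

Base counts: A=3, T=6, G=6, C=2
So N_AT = 9 and N_GC = 8.
Tm = 2(9) + 4(8) = 18 + 32 = 50°C

50°C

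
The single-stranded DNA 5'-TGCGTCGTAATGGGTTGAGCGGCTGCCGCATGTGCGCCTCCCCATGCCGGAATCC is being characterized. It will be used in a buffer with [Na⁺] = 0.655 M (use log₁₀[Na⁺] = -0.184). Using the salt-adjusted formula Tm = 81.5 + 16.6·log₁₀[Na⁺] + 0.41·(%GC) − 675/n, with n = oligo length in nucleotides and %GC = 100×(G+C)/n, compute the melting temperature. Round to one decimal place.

93.0°C

Length n = 55. Scanning the sequence gives G=18, T=12, A=7, C=18.
G+C = 36, so %GC = 36/55 × 100 = 65.455%
Salt term: 16.6 × (-0.184) = -3.054
GC term: 0.41 × 65.455 = 26.837; length term: −675/55 = −12.273
Tm = 81.5 + (-3.054) + 26.837 − 12.273 = 93.01 → 93.0°C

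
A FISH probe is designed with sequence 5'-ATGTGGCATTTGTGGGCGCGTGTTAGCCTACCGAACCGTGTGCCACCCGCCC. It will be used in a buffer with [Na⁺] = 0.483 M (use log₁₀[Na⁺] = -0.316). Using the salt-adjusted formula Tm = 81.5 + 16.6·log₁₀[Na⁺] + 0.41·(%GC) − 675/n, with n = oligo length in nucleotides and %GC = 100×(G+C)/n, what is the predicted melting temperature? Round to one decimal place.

Length n = 52. Scanning the sequence gives A=7, C=17, G=16, T=12.
G+C = 33, so %GC = 33/52 × 100 = 63.462%
Salt term: 16.6 × (-0.316) = -5.246
GC term: 0.41 × 63.462 = 26.019; length term: −675/52 = −12.981
Tm = 81.5 + (-5.246) + 26.019 − 12.981 = 89.292 → 89.3°C

89.3°C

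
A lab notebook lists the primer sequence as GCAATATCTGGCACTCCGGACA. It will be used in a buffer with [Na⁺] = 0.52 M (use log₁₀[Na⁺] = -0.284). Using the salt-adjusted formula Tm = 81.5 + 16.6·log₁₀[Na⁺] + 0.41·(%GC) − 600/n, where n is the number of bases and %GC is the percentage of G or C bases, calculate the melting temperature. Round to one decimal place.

71.9°C

Length n = 22. Base counts: A=6, C=7, T=4, G=5
G+C = 12, so %GC = 12/22 × 100 = 54.545%
Salt term: 16.6 × (-0.284) = -4.714
GC term: 0.41 × 54.545 = 22.363; length term: −600/22 = −27.273
Tm = 81.5 + (-4.714) + 22.363 − 27.273 = 71.876 → 71.9°C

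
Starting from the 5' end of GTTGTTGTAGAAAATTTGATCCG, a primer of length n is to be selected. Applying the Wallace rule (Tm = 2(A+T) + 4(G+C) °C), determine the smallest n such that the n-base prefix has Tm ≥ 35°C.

n = 14

First 13 bases: GTTGTTGTAGAAA → Tm = 34°C (< 35°C)
First 14 bases: GTTGTTGTAGAAAA → Tm = 36°C (≥ 35°C)
Each additional base adds 2°C (A/T) or 4°C (G/C), so Tm is non-decreasing in n; n = 14 is the first length to reach 35°C.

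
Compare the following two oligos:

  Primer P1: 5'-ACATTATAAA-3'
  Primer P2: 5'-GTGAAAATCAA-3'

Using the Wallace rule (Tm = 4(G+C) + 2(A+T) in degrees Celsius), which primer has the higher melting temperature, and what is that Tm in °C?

Primer P2, 28°C

Primer P1: A+T=9, G+C=1 → Tm = 2(9)+4(1) = 22°C
Primer P2: A+T=8, G+C=3 → Tm = 2(8)+4(3) = 28°C
22°C vs 28°C → primer P2 is higher.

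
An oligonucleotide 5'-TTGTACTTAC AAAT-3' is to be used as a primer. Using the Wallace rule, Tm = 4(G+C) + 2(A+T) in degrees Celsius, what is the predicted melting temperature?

34°C

G=1, A=5, C=2, T=6
A+T = 11, G+C = 3
Tm = 4·3 + 2·11 = 12 + 22 = 34°C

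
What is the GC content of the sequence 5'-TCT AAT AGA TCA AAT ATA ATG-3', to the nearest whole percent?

19%

Scanning the sequence gives A=10, C=2, T=7, G=2.
G+C = 2 + 2 = 4 out of 21 bases
%GC = 4/21 × 100 = 19.05% ≈ 19%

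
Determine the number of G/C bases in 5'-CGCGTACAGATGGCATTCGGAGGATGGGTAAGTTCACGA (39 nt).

21

Counting bases: G=14, C=7, A=10, T=8
Total G or C: 14 + 7 = 21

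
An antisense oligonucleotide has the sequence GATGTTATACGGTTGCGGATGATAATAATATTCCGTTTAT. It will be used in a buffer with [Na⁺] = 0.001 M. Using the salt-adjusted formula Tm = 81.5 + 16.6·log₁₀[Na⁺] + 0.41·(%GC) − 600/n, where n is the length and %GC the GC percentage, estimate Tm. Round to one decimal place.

30.0°C

Length n = 40. T=16, G=9, A=11, C=4
G+C = 13, so %GC = 13/40 × 100 = 32.5%
Salt term: 16.6 × (-3) = -49.8
GC term: 0.41 × 32.5 = 13.325; length term: −600/40 = −15
Tm = 81.5 + (-49.8) + 13.325 − 15 = 30.025 → 30.0°C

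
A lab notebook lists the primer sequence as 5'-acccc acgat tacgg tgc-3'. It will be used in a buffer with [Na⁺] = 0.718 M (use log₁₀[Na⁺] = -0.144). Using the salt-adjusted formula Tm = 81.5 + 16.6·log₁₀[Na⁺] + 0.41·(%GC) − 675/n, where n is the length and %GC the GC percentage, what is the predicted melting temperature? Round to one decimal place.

Length n = 18. Counting bases: A=4, C=7, T=3, G=4
G+C = 11, so %GC = 11/18 × 100 = 61.111%
Salt term: 16.6 × (-0.144) = -2.39
GC term: 0.41 × 61.111 = 25.056; length term: −675/18 = −37.5
Tm = 81.5 + (-2.39) + 25.056 − 37.5 = 66.666 → 66.7°C

66.7°C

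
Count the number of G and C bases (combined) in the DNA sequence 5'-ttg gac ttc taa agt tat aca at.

6

Base counts: T=9, C=3, G=3, A=8
Total G or C: 3 + 3 = 6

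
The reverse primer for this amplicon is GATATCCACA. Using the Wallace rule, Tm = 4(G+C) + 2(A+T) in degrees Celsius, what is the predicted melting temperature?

Base counts: T=2, G=1, A=4, C=3
AT pairs contribute 6, GC pairs contribute 4.
Tm = 2(6) + 4(4) = 12 + 16 = 28°C

28°C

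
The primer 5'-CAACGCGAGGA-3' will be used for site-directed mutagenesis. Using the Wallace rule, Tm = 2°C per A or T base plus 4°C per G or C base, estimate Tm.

36°C

Scanning the sequence gives T=0, C=3, G=4, A=4.
So N_AT = 4 and N_GC = 7.
Tm = 2(4) + 4(7) = 8 + 28 = 36°C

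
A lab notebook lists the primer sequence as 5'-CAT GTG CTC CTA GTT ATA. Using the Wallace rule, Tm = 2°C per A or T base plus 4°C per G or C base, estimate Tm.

50°C

Counting bases: G=3, A=4, T=7, C=4
So N_AT = 11 and N_GC = 7.
Tm = 2×11 + 4×7 = 50°C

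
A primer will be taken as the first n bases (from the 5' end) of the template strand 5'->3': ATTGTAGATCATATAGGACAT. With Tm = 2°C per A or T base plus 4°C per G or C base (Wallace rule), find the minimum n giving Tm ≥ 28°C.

First 10 bases: ATTGTAGATC → Tm = 26°C (< 28°C)
First 11 bases: ATTGTAGATCA → Tm = 28°C (≥ 28°C)
Each additional base adds 2°C (A/T) or 4°C (G/C), so Tm is non-decreasing in n; n = 11 is the first length to reach 28°C.

n = 11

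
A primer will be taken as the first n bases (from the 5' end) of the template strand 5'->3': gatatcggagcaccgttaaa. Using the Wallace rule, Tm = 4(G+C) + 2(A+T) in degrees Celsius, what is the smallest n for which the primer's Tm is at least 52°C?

First 16 bases: GATATCGGAGCACCGT → Tm = 50°C (< 52°C)
First 17 bases: GATATCGGAGCACCGTT → Tm = 52°C (≥ 52°C)
Since every base adds ≥2°C, Tm only increases with n, so the threshold is first crossed at n = 17.

n = 17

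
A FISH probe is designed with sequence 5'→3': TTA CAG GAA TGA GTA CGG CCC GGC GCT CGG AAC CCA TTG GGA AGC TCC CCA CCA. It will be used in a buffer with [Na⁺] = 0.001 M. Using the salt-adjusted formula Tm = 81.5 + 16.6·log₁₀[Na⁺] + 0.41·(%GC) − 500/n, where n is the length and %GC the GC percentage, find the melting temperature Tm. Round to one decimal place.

47.5°C

Length n = 54. Base counts: A=13, T=8, G=15, C=18
G+C = 33, so %GC = 33/54 × 100 = 61.111%
Salt term: 16.6 × (-3) = -49.8
GC term: 0.41 × 61.111 = 25.056; length term: −500/54 = −9.259
Tm = 81.5 + (-49.8) + 25.056 − 9.259 = 47.497 → 47.5°C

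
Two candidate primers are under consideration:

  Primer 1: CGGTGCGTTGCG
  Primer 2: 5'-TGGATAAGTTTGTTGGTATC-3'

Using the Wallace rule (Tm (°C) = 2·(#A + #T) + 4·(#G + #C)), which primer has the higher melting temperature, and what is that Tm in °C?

Primer 1: A+T=3, G+C=9 → Tm = 2(3)+4(9) = 42°C
Primer 2: A+T=13, G+C=7 → Tm = 2(13)+4(7) = 54°C
42°C vs 54°C → primer 2 is higher.

Primer 2, 54°C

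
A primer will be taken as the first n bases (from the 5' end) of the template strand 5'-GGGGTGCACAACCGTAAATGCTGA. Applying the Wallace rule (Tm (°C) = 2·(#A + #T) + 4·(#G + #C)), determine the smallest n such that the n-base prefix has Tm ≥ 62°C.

First 19 bases: GGGGTGCACAACCGTAAAT → Tm = 58°C (< 62°C)
First 20 bases: GGGGTGCACAACCGTAAATG → Tm = 62°C (≥ 62°C)
Since every base adds ≥2°C, Tm only increases with n, so the threshold is first crossed at n = 20.

n = 20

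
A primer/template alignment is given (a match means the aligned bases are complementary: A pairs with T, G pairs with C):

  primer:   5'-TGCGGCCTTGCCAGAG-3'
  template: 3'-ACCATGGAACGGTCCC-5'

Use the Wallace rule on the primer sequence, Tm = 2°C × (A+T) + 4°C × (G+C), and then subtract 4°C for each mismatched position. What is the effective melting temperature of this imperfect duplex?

Primer base counts: A=2, T=3, G=6, C=5 → A+T=5, G+C=11
Perfect-match Tm = 2(5) + 4(11) = 10 + 44 = 54°C
Mismatches (positions where the bases are not complementary): 4 (at positions 3, 4, 5, 15)
Effective Tm = 54 − 4×4 = 54 − 16 = 38°C

38°C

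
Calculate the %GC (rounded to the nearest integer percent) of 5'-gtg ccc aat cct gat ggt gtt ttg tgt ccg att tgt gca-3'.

Counting bases: G=11, C=8, A=5, T=15
G+C = 11 + 8 = 19 out of 39 bases
%GC = 19/39 × 100 = 48.72% ≈ 49%

49%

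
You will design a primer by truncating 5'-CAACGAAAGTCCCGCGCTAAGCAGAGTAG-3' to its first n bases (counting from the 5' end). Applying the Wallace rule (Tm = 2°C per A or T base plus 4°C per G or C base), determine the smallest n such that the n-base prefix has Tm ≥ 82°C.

First 25 bases: CAACGAAAGTCCCGCGCTAAGCAGA → Tm = 78°C (< 82°C)
First 26 bases: CAACGAAAGTCCCGCGCTAAGCAGAG → Tm = 82°C (≥ 82°C)
Each additional base adds 2°C (A/T) or 4°C (G/C), so Tm is non-decreasing in n; n = 26 is the first length to reach 82°C.

n = 26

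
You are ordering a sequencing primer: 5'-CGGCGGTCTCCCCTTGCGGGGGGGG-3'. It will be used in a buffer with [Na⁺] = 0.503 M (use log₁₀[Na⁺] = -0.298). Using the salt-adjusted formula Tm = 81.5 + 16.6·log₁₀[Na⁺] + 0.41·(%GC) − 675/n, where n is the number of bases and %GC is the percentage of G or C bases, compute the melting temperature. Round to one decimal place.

Length n = 25. Base counts: T=4, A=0, C=8, G=13
G+C = 21, so %GC = 21/25 × 100 = 84%
Salt term: 16.6 × (-0.298) = -4.947
GC term: 0.41 × 84 = 34.44; length term: −675/25 = −27
Tm = 81.5 + (-4.947) + 34.44 − 27 = 83.993 → 84.0°C

84.0°C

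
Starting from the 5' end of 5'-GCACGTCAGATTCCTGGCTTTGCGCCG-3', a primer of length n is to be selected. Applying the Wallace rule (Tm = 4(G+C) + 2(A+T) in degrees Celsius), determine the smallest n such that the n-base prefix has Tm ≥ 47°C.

First 15 bases: GCACGTCAGATTCCT → Tm = 46°C (< 47°C)
First 16 bases: GCACGTCAGATTCCTG → Tm = 50°C (≥ 47°C)
Since every base adds ≥2°C, Tm only increases with n, so the threshold is first crossed at n = 16.

n = 16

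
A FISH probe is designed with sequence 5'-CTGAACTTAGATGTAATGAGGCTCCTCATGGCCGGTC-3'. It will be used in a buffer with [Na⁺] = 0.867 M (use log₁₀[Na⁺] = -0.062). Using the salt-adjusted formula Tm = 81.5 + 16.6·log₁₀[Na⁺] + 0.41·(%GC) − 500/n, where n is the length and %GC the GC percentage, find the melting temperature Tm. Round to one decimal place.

Length n = 37. A=8, C=9, G=10, T=10
G+C = 19, so %GC = 19/37 × 100 = 51.351%
Salt term: 16.6 × (-0.062) = -1.029
GC term: 0.41 × 51.351 = 21.054; length term: −500/37 = −13.514
Tm = 81.5 + (-1.029) + 21.054 − 13.514 = 88.011 → 88.0°C

88.0°C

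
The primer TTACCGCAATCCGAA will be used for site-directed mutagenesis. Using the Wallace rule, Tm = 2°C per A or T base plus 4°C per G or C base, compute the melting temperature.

44°C

Base counts: A=5, G=2, C=5, T=3
AT pairs contribute 8, GC pairs contribute 7.
Tm = 4·7 + 2·8 = 28 + 16 = 44°C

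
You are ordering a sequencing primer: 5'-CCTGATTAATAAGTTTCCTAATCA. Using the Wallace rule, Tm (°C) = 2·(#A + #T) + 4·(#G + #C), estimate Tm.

T=9, G=2, A=8, C=5
A+T = 17, G+C = 7
Tm = 4·7 + 2·17 = 28 + 34 = 62°C

62°C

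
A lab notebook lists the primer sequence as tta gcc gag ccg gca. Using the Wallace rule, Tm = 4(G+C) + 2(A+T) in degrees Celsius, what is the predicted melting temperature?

Counting bases: T=2, G=5, C=5, A=3
A+T = 5, G+C = 10
Tm = 2(5) + 4(10) = 10 + 40 = 50°C

50°C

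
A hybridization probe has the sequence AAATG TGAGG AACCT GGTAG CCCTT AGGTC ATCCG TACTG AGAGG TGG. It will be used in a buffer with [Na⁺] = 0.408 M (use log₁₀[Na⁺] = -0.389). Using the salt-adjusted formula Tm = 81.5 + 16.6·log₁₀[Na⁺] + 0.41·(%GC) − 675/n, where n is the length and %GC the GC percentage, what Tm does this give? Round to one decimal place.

Length n = 48. Base counts: A=12, T=11, C=9, G=16
G+C = 25, so %GC = 25/48 × 100 = 52.083%
Salt term: 16.6 × (-0.389) = -6.457
GC term: 0.41 × 52.083 = 21.354; length term: −675/48 = −14.062
Tm = 81.5 + (-6.457) + 21.354 − 14.062 = 82.335 → 82.3°C

82.3°C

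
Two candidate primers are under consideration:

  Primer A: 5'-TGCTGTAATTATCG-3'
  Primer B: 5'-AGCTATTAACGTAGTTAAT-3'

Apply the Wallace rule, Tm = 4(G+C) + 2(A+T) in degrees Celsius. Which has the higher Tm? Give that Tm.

Primer B, 48°C

Primer A: A+T=9, G+C=5 → Tm = 2(9)+4(5) = 38°C
Primer B: A+T=14, G+C=5 → Tm = 2(14)+4(5) = 48°C
38°C vs 48°C → primer B is higher.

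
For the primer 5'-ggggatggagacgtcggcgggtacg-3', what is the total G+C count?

18

G=14, C=4, A=4, T=3
G+C = 14 + 4 = 18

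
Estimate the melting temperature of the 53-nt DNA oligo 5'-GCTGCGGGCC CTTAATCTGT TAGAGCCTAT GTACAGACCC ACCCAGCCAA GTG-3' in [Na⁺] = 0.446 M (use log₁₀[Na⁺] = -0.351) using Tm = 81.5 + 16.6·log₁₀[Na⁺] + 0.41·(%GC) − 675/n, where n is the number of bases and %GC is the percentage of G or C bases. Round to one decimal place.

86.1°C

Length n = 53. Counting bases: C=17, G=13, T=11, A=12
G+C = 30, so %GC = 30/53 × 100 = 56.604%
Salt term: 16.6 × (-0.351) = -5.827
GC term: 0.41 × 56.604 = 23.208; length term: −675/53 = −12.736
Tm = 81.5 + (-5.827) + 23.208 − 12.736 = 86.145 → 86.1°C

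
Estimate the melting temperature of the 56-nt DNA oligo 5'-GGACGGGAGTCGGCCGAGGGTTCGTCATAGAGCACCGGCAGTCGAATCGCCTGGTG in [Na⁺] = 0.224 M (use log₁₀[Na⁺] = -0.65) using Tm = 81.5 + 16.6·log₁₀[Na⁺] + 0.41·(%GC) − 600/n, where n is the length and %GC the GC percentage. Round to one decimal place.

87.1°C

Length n = 56. Counting bases: T=9, A=10, C=14, G=23
G+C = 37, so %GC = 37/56 × 100 = 66.071%
Salt term: 16.6 × (-0.65) = -10.79
GC term: 0.41 × 66.071 = 27.089; length term: −600/56 = −10.714
Tm = 81.5 + (-10.79) + 27.089 − 10.714 = 87.085 → 87.1°C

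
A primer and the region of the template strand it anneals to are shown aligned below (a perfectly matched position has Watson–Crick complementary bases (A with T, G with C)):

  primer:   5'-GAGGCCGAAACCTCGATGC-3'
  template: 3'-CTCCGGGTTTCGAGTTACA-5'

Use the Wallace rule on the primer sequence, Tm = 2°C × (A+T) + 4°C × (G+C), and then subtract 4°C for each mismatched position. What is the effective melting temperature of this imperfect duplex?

46°C

Primer base counts: A=5, T=2, G=6, C=6 → A+T=7, G+C=12
Perfect-match Tm = 2(7) + 4(12) = 14 + 48 = 62°C
Mismatches (positions where the bases are not complementary): 4 (at positions 7, 11, 15, 19)
Effective Tm = 62 − 4×4 = 62 − 16 = 46°C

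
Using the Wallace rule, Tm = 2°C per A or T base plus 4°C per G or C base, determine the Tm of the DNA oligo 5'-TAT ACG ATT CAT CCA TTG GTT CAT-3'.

Scanning the sequence gives A=6, G=3, C=5, T=10.
So N_AT = 16 and N_GC = 8.
Tm = 2(16) + 4(8) = 32 + 32 = 64°C

64°C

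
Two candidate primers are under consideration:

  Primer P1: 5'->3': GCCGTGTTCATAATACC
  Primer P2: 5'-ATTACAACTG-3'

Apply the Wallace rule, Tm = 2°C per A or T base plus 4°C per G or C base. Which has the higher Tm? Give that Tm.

Primer P1: A+T=9, G+C=8 → Tm = 2(9)+4(8) = 50°C
Primer P2: A+T=7, G+C=3 → Tm = 2(7)+4(3) = 26°C
50°C vs 26°C → primer P1 is higher.

Primer P1, 50°C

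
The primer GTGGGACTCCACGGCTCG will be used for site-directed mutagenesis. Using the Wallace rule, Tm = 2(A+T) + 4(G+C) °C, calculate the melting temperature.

Base counts: C=6, A=2, G=7, T=3
A+T = 5, G+C = 13
Tm = 2×5 + 4×13 = 62°C

62°C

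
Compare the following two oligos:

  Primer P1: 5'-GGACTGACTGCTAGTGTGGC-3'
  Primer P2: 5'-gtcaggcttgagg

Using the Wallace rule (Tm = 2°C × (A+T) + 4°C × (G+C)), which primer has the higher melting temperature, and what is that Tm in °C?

Primer P1, 64°C

Primer P1: A+T=8, G+C=12 → Tm = 2(8)+4(12) = 64°C
Primer P2: A+T=5, G+C=8 → Tm = 2(5)+4(8) = 42°C
64°C vs 42°C → primer P1 is higher.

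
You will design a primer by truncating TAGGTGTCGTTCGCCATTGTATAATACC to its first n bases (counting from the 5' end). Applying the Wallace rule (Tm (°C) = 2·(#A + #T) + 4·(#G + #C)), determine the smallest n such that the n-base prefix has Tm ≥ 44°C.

First 13 bases: TAGGTGTCGTTCG → Tm = 40°C (< 44°C)
First 14 bases: TAGGTGTCGTTCGC → Tm = 44°C (≥ 44°C)
Each additional base adds 2°C (A/T) or 4°C (G/C), so Tm is non-decreasing in n; n = 14 is the first length to reach 44°C.

n = 14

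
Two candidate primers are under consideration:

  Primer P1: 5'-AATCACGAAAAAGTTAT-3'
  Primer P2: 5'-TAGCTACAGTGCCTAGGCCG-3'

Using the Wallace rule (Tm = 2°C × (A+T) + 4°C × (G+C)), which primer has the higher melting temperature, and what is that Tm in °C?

Primer P1: A+T=13, G+C=4 → Tm = 2(13)+4(4) = 42°C
Primer P2: A+T=8, G+C=12 → Tm = 2(8)+4(12) = 64°C
42°C vs 64°C → primer P2 is higher.

Primer P2, 64°C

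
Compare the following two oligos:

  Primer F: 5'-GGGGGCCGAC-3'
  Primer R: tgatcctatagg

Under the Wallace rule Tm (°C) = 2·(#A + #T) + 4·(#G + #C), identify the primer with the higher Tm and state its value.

Primer F, 38°C

Primer F: A+T=1, G+C=9 → Tm = 2(1)+4(9) = 38°C
Primer R: A+T=7, G+C=5 → Tm = 2(7)+4(5) = 34°C
38°C vs 34°C → primer F is higher.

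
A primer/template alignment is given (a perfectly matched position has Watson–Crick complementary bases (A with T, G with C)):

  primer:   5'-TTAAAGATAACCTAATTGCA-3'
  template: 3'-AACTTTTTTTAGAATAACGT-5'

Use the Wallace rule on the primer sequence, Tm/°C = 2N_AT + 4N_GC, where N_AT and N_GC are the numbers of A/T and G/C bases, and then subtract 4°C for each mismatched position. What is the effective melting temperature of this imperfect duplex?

30°C

Primer base counts: A=9, T=6, G=2, C=3 → A+T=15, G+C=5
Perfect-match Tm = 2(15) + 4(5) = 30 + 20 = 50°C
Mismatches (positions where the bases are not complementary): 5 (at positions 3, 6, 8, 11, 14)
Effective Tm = 50 − 5×4 = 50 − 20 = 30°C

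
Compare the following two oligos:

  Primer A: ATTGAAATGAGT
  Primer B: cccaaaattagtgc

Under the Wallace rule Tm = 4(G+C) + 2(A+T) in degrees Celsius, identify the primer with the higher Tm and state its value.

Primer A: A+T=9, G+C=3 → Tm = 2(9)+4(3) = 30°C
Primer B: A+T=8, G+C=6 → Tm = 2(8)+4(6) = 40°C
30°C vs 40°C → primer B is higher.

Primer B, 40°C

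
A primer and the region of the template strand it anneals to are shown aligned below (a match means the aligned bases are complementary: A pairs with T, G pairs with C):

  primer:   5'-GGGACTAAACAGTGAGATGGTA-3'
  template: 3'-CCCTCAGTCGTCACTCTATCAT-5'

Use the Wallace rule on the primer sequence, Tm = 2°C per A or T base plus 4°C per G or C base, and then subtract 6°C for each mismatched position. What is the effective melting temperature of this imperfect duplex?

40°C

Primer base counts: A=8, T=4, G=8, C=2 → A+T=12, G+C=10
Perfect-match Tm = 2(12) + 4(10) = 24 + 40 = 64°C
Mismatches (positions where the bases are not complementary): 4 (at positions 5, 7, 9, 19)
Effective Tm = 64 − 4×6 = 64 − 24 = 40°C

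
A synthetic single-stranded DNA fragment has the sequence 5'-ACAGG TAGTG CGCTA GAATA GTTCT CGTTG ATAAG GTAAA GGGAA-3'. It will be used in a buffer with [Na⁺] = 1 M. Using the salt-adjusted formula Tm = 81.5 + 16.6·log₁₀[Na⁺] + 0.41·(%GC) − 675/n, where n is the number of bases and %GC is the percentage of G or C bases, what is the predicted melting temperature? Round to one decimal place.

83.8°C

Length n = 45. Counting bases: C=5, T=11, A=15, G=14
G+C = 19, so %GC = 19/45 × 100 = 42.222%
Salt term: 16.6 × (0) = 0
GC term: 0.41 × 42.222 = 17.311; length term: −675/45 = −15
Tm = 81.5 + (0) + 17.311 − 15 = 83.811 → 83.8°C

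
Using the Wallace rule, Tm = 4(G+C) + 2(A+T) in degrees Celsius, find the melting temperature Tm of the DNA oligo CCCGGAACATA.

Base counts: C=4, T=1, G=2, A=4
AT pairs contribute 5, GC pairs contribute 6.
Tm = 2(5) + 4(6) = 10 + 24 = 34°C

34°C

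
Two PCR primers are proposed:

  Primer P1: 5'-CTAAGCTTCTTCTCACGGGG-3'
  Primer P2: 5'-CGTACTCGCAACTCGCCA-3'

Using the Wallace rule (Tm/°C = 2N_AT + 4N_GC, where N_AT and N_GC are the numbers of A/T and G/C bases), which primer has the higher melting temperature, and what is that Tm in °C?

Primer P1, 62°C

Primer P1: A+T=9, G+C=11 → Tm = 2(9)+4(11) = 62°C
Primer P2: A+T=7, G+C=11 → Tm = 2(7)+4(11) = 58°C
62°C vs 58°C → primer P1 is higher.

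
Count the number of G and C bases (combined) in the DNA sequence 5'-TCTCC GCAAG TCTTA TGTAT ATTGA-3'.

T=10, C=5, G=4, A=6
Total G or C: 4 + 5 = 9

9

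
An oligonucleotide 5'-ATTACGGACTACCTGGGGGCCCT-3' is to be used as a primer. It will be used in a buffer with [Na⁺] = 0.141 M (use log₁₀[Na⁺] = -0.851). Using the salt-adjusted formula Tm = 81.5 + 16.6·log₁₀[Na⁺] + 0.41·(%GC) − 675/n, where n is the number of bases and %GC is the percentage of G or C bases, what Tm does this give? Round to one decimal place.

63.0°C

Length n = 23. Base counts: T=5, C=7, G=7, A=4
G+C = 14, so %GC = 14/23 × 100 = 60.87%
Salt term: 16.6 × (-0.851) = -14.127
GC term: 0.41 × 60.87 = 24.957; length term: −675/23 = −29.348
Tm = 81.5 + (-14.127) + 24.957 − 29.348 = 62.982 → 63.0°C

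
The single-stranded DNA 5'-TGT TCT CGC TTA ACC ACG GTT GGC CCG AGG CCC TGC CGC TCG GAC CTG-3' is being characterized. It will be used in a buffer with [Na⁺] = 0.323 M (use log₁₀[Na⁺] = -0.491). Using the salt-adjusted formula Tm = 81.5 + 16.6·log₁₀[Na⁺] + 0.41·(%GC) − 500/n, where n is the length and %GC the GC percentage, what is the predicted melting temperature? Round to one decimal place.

90.3°C

Length n = 48. C=18, G=14, A=5, T=11
G+C = 32, so %GC = 32/48 × 100 = 66.667%
Salt term: 16.6 × (-0.491) = -8.151
GC term: 0.41 × 66.667 = 27.333; length term: −500/48 = −10.417
Tm = 81.5 + (-8.151) + 27.333 − 10.417 = 90.265 → 90.3°C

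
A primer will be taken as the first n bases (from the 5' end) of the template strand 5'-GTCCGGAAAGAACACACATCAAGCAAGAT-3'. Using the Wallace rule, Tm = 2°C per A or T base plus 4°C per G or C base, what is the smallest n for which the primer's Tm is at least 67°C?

First 22 bases: GTCCGGAAAGAACACACATCAA → Tm = 64°C (< 67°C)
First 23 bases: GTCCGGAAAGAACACACATCAAG → Tm = 68°C (≥ 67°C)
Each additional base adds 2°C (A/T) or 4°C (G/C), so Tm is non-decreasing in n; n = 23 is the first length to reach 67°C.

n = 23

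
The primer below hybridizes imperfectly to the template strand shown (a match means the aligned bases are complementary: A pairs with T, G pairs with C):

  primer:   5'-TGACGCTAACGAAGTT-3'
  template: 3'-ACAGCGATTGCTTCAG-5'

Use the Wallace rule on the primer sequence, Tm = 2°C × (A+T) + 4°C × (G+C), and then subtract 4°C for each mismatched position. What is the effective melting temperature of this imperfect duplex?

38°C

Primer base counts: A=5, T=4, G=4, C=3 → A+T=9, G+C=7
Perfect-match Tm = 2(9) + 4(7) = 18 + 28 = 46°C
Mismatches (positions where the bases are not complementary): 2 (at positions 3, 16)
Effective Tm = 46 − 2×4 = 46 − 8 = 38°C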